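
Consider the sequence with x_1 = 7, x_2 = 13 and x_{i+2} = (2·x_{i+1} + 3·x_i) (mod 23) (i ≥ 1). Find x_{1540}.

Computing terms: x_1 = 7; x_2 = 13; x_3 = 1; x_4 = 18; x_5 = 16; x_6 = 17; x_7 = 13; x_8 = 8; x_9 = 9; x_{10} = 19; x_{11} = 19; x_{12} = 3; x_{13} = 17; x_{14} = 20; x_{15} = 22; x_{16} = 12; x_{17} = 21; x_{18} = 9; x_{19} = 12; x_{20} = 5; x_{21} = 0; x_{22} = 15; x_{23} = 7; x_{24} = 13.
The sequence repeats with period 22.
(1540 - 1) mod 22 = 21, so x_{1540} = x_{22} = 15.

15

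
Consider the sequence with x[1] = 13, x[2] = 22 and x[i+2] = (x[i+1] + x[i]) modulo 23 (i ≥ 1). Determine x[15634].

14

Listing terms: x[1] = 13, x[2] = 22, x[3] = 12, x[4] = 11, x[5] = 0, x[6] = 11, x[7] = 11, x[8] = 22, x[9] = 10, x[10] = 9, x[11] = 19, x[12] = 5, x[13] = 1, x[14] = 6, x[15] = 7, x[16] = 13, x[17] = 20, x[18] = 10, x[19] = 7, x[20] = 17, x[21] = 1, x[22] = 18, x[23] = 19, x[24] = 14, x[25] = 10, x[26] = 1, x[27] = 11, x[28] = 12, x[29] = 0, x[30] = 12, x[31] = 12, x[32] = 1, x[33] = 13, x[34] = 14, x[35] = 4, x[36] = 18, x[37] = 22, x[38] = 17, x[39] = 16, x[40] = 10, x[41] = 3, x[42] = 13, x[43] = 16, x[44] = 6, x[45] = 22, x[46] = 5, x[47] = 4, x[48] = 9, x[49] = 13, x[50] = 22.
The sequence repeats with period 48.
So x[15634] = x[1 + ((15634-1) mod 48)] = x[34] = 14.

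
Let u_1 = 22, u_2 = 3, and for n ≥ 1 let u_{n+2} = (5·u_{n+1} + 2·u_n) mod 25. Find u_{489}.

Computing terms: u_1 = 22; u_2 = 3; u_3 = 9; u_4 = 1; u_5 = 23; u_6 = 17; u_7 = 6; u_8 = 14; u_9 = 7; u_{10} = 13; u_{11} = 4; u_{12} = 21; u_{13} = 13; u_{14} = 7; u_{15} = 11; u_{16} = 19; u_{17} = 17; u_{18} = 23; u_{19} = 24; u_{20} = 16; u_{21} = 3; u_{22} = 22; u_{23} = 16; u_{24} = 24; u_{25} = 2; u_{26} = 8; u_{27} = 19; u_{28} = 11; u_{29} = 18; u_{30} = 12; u_{31} = 21; u_{32} = 4; u_{33} = 12; u_{34} = 18; u_{35} = 14; u_{36} = 6; u_{37} = 8; u_{38} = 2; u_{39} = 1; u_{40} = 9; u_{41} = 22; u_{42} = 3.
Since (u_{41}, u_{42}) = (u_1, u_2) = (22, 3) (two consecutive terms determine the rest), the sequence is periodic with period 40.
So u_{489} = u_{1 + ((489-1) mod 40)} = u_9 = 7.

7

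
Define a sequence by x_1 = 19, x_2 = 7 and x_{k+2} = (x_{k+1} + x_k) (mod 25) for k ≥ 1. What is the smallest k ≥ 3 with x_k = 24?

Listing terms: x_1 = 19; x_2 = 7; x_3 = 1; x_4 = 8; x_5 = 9; x_6 = 17; x_7 = 1; x_8 = 18; x_9 = 19; x_{10} = 12; x_{11} = 6; x_{12} = 18; x_{13} = 24; x_{14} = 17; x_{15} = 16; x_{16} = 8; x_{17} = 24; x_{18} = 7; x_{19} = 6; x_{20} = 13; x_{21} = 19; x_{22} = 7.
The sequence repeats with period 20.
The value 24 first appears (with k ≥ 3) at x_{13}.

13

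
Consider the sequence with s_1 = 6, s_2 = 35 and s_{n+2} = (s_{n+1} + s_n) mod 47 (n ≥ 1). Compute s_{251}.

33

Listing terms: s_1 = 6,  s_2 = 35,  s_3 = 41,  s_4 = 29,  s_5 = 23,  s_6 = 5,  s_7 = 28,  s_8 = 33,  s_9 = 14,  s_{10} = 0,  s_{11} = 14,  s_{12} = 14,  s_{13} = 28,  s_{14} = 42,  s_{15} = 23,  s_{16} = 18,  s_{17} = 41,  s_{18} = 12,  s_{19} = 6,  s_{20} = 18,  s_{21} = 24,  s_{22} = 42,  s_{23} = 19,  s_{24} = 14,  s_{25} = 33,  s_{26} = 0,  s_{27} = 33,  s_{28} = 33,  s_{29} = 19,  s_{30} = 5,  s_{31} = 24,  s_{32} = 29,  s_{33} = 6,  s_{34} = 35.
Since (s_{33}, s_{34}) = (s_1, s_2) = (6, 35) (two consecutive terms determine the rest), the sequence is periodic with period 32.
So s_{251} = s_{1 + ((251-1) mod 32)} = s_{27} = 33.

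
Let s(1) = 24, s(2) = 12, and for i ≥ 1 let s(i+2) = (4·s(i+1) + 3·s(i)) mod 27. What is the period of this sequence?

Computing terms: s(1) = 24,  s(2) = 12,  s(3) = 12,  s(4) = 3,  s(5) = 21,  s(6) = 12,  s(7) = 3.
Since (s(6), s(7)) = (s(3), s(4)) = (12, 3) (two consecutive terms determine the rest), the sequence is eventually periodic: after a pre-period of length 2 it cycles with period 3.

3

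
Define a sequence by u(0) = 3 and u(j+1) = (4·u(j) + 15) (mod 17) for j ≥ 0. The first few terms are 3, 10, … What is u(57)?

Computing terms: u(0) = 3; u(1) = 10; u(2) = 4; u(3) = 14; u(4) = 3.
Since u(4) = u(0) = 3, the sequence is periodic with period 4.
So u(57) = u(0 + ((57-0) mod 4)) = u(1) = 10.

10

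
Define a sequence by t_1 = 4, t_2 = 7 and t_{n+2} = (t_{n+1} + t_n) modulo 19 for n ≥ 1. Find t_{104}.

We have t_1 = 4; t_2 = 7; t_3 = 11; t_4 = 18; t_5 = 10; t_6 = 9; t_7 = 0; t_8 = 9; t_9 = 9; t_{10} = 18; t_{11} = 8; t_{12} = 7; t_{13} = 15; t_{14} = 3; t_{15} = 18; t_{16} = 2; t_{17} = 1; t_{18} = 3; t_{19} = 4; t_{20} = 7.
The sequence repeats with period 18.
So t_{104} = t_{1 + ((104-1) mod 18)} = t_{14} = 3.

3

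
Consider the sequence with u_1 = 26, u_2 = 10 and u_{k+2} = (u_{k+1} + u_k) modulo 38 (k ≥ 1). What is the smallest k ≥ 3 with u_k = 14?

6

Listing terms: u_1 = 26, u_2 = 10, u_3 = 36, u_4 = 8, u_5 = 6, u_6 = 14, u_7 = 20, u_8 = 34, u_9 = 16, u_{10} = 12, u_{11} = 28, u_{12} = 2, u_{13} = 30, u_{14} = 32, u_{15} = 24, u_{16} = 18, u_{17} = 4, u_{18} = 22, u_{19} = 26, u_{20} = 10.
The sequence repeats with period 18.
The value 14 first appears (with k ≥ 3) at u_6.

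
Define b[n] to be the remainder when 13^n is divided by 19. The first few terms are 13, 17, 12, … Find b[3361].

b[1] = 13,  b[2] = 17,  b[3] = 12,  b[4] = 4,  b[5] = 14,  b[6] = 11,  b[7] = 10,  b[8] = 16,  b[9] = 18,  b[10] = 6,  b[11] = 2,  b[12] = 7,  b[13] = 15,  b[14] = 5,  b[15] = 8,  b[16] = 9,  b[17] = 3,  b[18] = 1,  b[19] = 13.
Since b[19] = b[1] = 13, the sequence is periodic with period 18.
(3361 - 1) mod 18 = 12, so b[3361] = b[13] = 15.

15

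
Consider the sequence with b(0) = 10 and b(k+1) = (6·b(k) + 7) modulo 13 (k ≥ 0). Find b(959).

We have b(0) = 10, b(1) = 2, b(2) = 6, b(3) = 4, b(4) = 5, b(5) = 11, b(6) = 8, b(7) = 3, b(8) = 12, b(9) = 1, b(10) = 0, b(11) = 7, b(12) = 10.
The sequence repeats with period 12.
(959 - 0) mod 12 = 11, so b(959) = b(11) = 7.

7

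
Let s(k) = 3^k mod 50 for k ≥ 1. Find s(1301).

Listing terms: s(1) = 3; s(2) = 9; s(3) = 27; s(4) = 31; s(5) = 43; s(6) = 29; s(7) = 37; s(8) = 11; s(9) = 33; s(10) = 49; s(11) = 47; s(12) = 41; s(13) = 23; s(14) = 19; s(15) = 7; s(16) = 21; s(17) = 13; s(18) = 39; s(19) = 17; s(20) = 1; s(21) = 3.
The sequence repeats with period 20.
So s(1301) = s(1 + ((1301-1) mod 20)) = s(1) = 3.

3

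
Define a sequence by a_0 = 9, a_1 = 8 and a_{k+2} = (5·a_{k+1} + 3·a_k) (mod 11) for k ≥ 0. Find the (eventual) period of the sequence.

10

Computing terms: a_0 = 9, a_1 = 8, a_2 = 1, a_3 = 7, a_4 = 5, a_5 = 2, a_6 = 3, a_7 = 10, a_8 = 4, a_9 = 6, a_{10} = 9, a_{11} = 8.
The sequence repeats with period 10.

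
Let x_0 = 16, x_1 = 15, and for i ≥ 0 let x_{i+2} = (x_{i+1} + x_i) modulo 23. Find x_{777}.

18

Computing terms: x_0 = 16,  x_1 = 15,  x_2 = 8,  x_3 = 0,  x_4 = 8,  x_5 = 8,  x_6 = 16,  x_7 = 1,  x_8 = 17,  x_9 = 18,  x_{10} = 12,  x_{11} = 7,  x_{12} = 19,  x_{13} = 3,  x_{14} = 22,  x_{15} = 2,  x_{16} = 1,  x_{17} = 3,  x_{18} = 4,  x_{19} = 7,  x_{20} = 11,  x_{21} = 18,  x_{22} = 6,  x_{23} = 1,  x_{24} = 7,  x_{25} = 8,  x_{26} = 15,  x_{27} = 0,  x_{28} = 15,  x_{29} = 15,  x_{30} = 7,  x_{31} = 22,  x_{32} = 6,  x_{33} = 5,  x_{34} = 11,  x_{35} = 16,  x_{36} = 4,  x_{37} = 20,  x_{38} = 1,  x_{39} = 21,  x_{40} = 22,  x_{41} = 20,  x_{42} = 19,  x_{43} = 16,  x_{44} = 12,  x_{45} = 5,  x_{46} = 17,  x_{47} = 22,  x_{48} = 16,  x_{49} = 15.
The sequence repeats with period 48.
So x_{777} = x_{0 + ((777-0) mod 48)} = x_9 = 18.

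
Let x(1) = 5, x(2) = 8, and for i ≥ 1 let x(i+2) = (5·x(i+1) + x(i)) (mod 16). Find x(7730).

8

Listing terms: x(1) = 5, x(2) = 8, x(3) = 13, x(4) = 9, x(5) = 10, x(6) = 11, x(7) = 1, x(8) = 0, x(9) = 1, x(10) = 5, x(11) = 10, x(12) = 7, x(13) = 13, x(14) = 8, x(15) = 5, x(16) = 1, x(17) = 10, x(18) = 3, x(19) = 9, x(20) = 0, x(21) = 9, x(22) = 13, x(23) = 10, x(24) = 15, x(25) = 5, x(26) = 8.
Since (x(25), x(26)) = (x(1), x(2)) = (5, 8) (two consecutive terms determine the rest), the sequence is periodic with period 24.
So x(7730) = x(1 + ((7730-1) mod 24)) = x(2) = 8.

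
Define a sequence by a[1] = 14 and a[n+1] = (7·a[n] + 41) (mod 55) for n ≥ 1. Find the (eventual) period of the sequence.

We have a[1] = 14; a[2] = 29; a[3] = 24; a[4] = 44; a[5] = 19; a[6] = 9; a[7] = 49; a[8] = 54; a[9] = 34; a[10] = 4; a[11] = 14.
The sequence repeats with period 10.

10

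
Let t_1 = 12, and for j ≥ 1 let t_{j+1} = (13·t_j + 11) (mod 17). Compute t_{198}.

Listing terms: t_1 = 12, t_2 = 14, t_3 = 6, t_4 = 4, t_5 = 12.
Since t_5 = t_1 = 12, the sequence is periodic with period 4.
So t_{198} = t_{1 + ((198-1) mod 4)} = t_2 = 14.

14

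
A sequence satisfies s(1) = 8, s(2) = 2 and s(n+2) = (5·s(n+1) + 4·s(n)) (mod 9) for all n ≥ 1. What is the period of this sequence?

Computing terms: s(1) = 8; s(2) = 2; s(3) = 6; s(4) = 2; s(5) = 7; s(6) = 7; s(7) = 0; s(8) = 1; s(9) = 5; s(10) = 2; s(11) = 3; s(12) = 5; s(13) = 1; s(14) = 7; s(15) = 3; s(16) = 7; s(17) = 2; s(18) = 2; s(19) = 0; s(20) = 8; s(21) = 4; s(22) = 7; s(23) = 6; s(24) = 4; s(25) = 8; s(26) = 2.
The sequence repeats with period 24.

24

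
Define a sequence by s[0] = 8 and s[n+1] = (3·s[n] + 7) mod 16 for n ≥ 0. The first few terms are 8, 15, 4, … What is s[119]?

We have s[0] = 8,  s[1] = 15,  s[2] = 4,  s[3] = 3,  s[4] = 0,  s[5] = 7,  s[6] = 12,  s[7] = 11,  s[8] = 8.
The sequence repeats with period 8.
(119 - 0) mod 8 = 7, so s[119] = s[7] = 11.

11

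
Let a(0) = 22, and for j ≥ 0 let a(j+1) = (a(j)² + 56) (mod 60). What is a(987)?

Computing terms: a(0) = 22; a(1) = 0; a(2) = 56; a(3) = 12; a(4) = 20; a(5) = 36; a(6) = 32; a(7) = 0.
Since a(7) = a(1) = 0, the sequence is eventually periodic: after a pre-period of length 1 it cycles with period 6.
For j ≥ 1, a(j) depends only on (j - 1) mod 6. (987 - 1) mod 6 = 2, so a(987) = a(3) = 12.

12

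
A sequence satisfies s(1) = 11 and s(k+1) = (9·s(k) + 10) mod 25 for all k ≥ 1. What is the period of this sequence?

10

Computing terms: s(1) = 11; s(2) = 9; s(3) = 16; s(4) = 4; s(5) = 21; s(6) = 24; s(7) = 1; s(8) = 19; s(9) = 6; s(10) = 14; s(11) = 11.
Since s(11) = s(1) = 11, the sequence is periodic with period 10.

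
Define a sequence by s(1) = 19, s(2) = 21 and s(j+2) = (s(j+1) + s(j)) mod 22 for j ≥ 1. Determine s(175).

Computing terms: s(1) = 19; s(2) = 21; s(3) = 18; s(4) = 17; s(5) = 13; s(6) = 8; s(7) = 21; s(8) = 7; s(9) = 6; s(10) = 13; s(11) = 19; s(12) = 10; s(13) = 7; s(14) = 17; s(15) = 2; s(16) = 19; s(17) = 21.
Since (s(16), s(17)) = (s(1), s(2)) = (19, 21) (two consecutive terms determine the rest), the sequence is periodic with period 15.
So s(175) = s(1 + ((175-1) mod 15)) = s(10) = 13.

13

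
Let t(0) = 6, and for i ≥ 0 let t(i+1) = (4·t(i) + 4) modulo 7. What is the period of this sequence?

Listing terms: t(0) = 6; t(1) = 0; t(2) = 4; t(3) = 6.
Since t(3) = t(0) = 6, the sequence is periodic with period 3.

3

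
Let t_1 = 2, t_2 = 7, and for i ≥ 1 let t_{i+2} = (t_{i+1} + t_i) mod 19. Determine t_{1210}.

16

We have t_1 = 2,  t_2 = 7,  t_3 = 9,  t_4 = 16,  t_5 = 6,  t_6 = 3,  t_7 = 9,  t_8 = 12,  t_9 = 2,  t_{10} = 14,  t_{11} = 16,  t_{12} = 11,  t_{13} = 8,  t_{14} = 0,  t_{15} = 8,  t_{16} = 8,  t_{17} = 16,  t_{18} = 5,  t_{19} = 2,  t_{20} = 7.
Since (t_{19}, t_{20}) = (t_1, t_2) = (2, 7) (two consecutive terms determine the rest), the sequence is periodic with period 18.
So t_{1210} = t_{1 + ((1210-1) mod 18)} = t_4 = 16.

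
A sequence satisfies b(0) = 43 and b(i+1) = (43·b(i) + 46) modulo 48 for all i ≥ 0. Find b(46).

b(0) = 43; b(1) = 23; b(2) = 27; b(3) = 7; b(4) = 11; b(5) = 39; b(6) = 43.
Since b(6) = b(0) = 43, the sequence is periodic with period 6.
So b(46) = b(0 + ((46-0) mod 6)) = b(4) = 11.

11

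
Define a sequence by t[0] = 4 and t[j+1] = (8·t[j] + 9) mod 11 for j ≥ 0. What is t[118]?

0

Computing terms: t[0] = 4, t[1] = 8, t[2] = 7, t[3] = 10, t[4] = 1, t[5] = 6, t[6] = 2, t[7] = 3, t[8] = 0, t[9] = 9, t[10] = 4.
The sequence repeats with period 10.
(118 - 0) mod 10 = 8, so t[118] = t[8] = 0.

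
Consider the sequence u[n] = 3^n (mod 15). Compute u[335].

Listing terms: u[0] = 1; u[1] = 3; u[2] = 9; u[3] = 12; u[4] = 6; u[5] = 3.
Since u[5] = u[1] = 3, the sequence is eventually periodic: after a pre-period of length 1 it cycles with period 4.
For n ≥ 1, u[n] depends only on (n - 1) mod 4. (335 - 1) mod 4 = 2, so u[335] = u[3] = 12.

12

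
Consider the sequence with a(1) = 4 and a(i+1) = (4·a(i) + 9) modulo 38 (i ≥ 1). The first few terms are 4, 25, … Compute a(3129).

Computing terms: a(1) = 4,  a(2) = 25,  a(3) = 33,  a(4) = 27,  a(5) = 3,  a(6) = 21,  a(7) = 17,  a(8) = 1,  a(9) = 13,  a(10) = 23,  a(11) = 25.
Since a(11) = a(2) = 25, the sequence is eventually periodic: after a pre-period of length 1 it cycles with period 9.
For i ≥ 2, a(i) depends only on (i - 2) mod 9. (3129 - 2) mod 9 = 4, so a(3129) = a(6) = 21.

21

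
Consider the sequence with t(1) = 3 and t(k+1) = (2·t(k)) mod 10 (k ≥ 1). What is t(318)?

6

Listing terms: t(1) = 3,  t(2) = 6,  t(3) = 2,  t(4) = 4,  t(5) = 8,  t(6) = 6.
Since t(6) = t(2) = 6, the sequence is eventually periodic: after a pre-period of length 1 it cycles with period 4.
For k ≥ 2, t(k) depends only on (k - 2) mod 4. (318 - 2) mod 4 = 0, so t(318) = t(2) = 6.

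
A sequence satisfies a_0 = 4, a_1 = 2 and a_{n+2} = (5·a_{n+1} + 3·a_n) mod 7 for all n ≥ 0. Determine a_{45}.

4

We have a_0 = 4, a_1 = 2, a_2 = 1, a_3 = 4, a_4 = 2.
The sequence repeats with period 3.
So a_{45} = a_{0 + ((45-0) mod 3)} = a_0 = 4.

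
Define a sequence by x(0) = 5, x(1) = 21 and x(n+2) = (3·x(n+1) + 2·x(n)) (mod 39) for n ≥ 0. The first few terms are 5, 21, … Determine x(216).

5

We have x(0) = 5,  x(1) = 21,  x(2) = 34,  x(3) = 27,  x(4) = 32,  x(5) = 33,  x(6) = 7,  x(7) = 9,  x(8) = 2,  x(9) = 24,  x(10) = 37,  x(11) = 3,  x(12) = 5,  x(13) = 21.
Since (x(12), x(13)) = (x(0), x(1)) = (5, 21) (two consecutive terms determine the rest), the sequence is periodic with period 12.
So x(216) = x(0 + ((216-0) mod 12)) = x(0) = 5.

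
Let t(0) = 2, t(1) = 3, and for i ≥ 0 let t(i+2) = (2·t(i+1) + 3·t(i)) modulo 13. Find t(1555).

3

Listing terms: t(0) = 2; t(1) = 3; t(2) = 12; t(3) = 7; t(4) = 11; t(5) = 4; t(6) = 2; t(7) = 3.
Since (t(6), t(7)) = (t(0), t(1)) = (2, 3) (two consecutive terms determine the rest), the sequence is periodic with period 6.
(1555 - 0) mod 6 = 1, so t(1555) = t(1) = 3.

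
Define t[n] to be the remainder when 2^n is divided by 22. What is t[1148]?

We have t[1] = 2; t[2] = 4; t[3] = 8; t[4] = 16; t[5] = 10; t[6] = 20; t[7] = 18; t[8] = 14; t[9] = 6; t[10] = 12; t[11] = 2.
The sequence repeats with period 10.
So t[1148] = t[1 + ((1148-1) mod 10)] = t[8] = 14.

14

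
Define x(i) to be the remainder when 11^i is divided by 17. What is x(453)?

10

x(0) = 1,  x(1) = 11,  x(2) = 2,  x(3) = 5,  x(4) = 4,  x(5) = 10,  x(6) = 8,  x(7) = 3,  x(8) = 16,  x(9) = 6,  x(10) = 15,  x(11) = 12,  x(12) = 13,  x(13) = 7,  x(14) = 9,  x(15) = 14,  x(16) = 1.
The sequence repeats with period 16.
So x(453) = x(0 + ((453-0) mod 16)) = x(5) = 10.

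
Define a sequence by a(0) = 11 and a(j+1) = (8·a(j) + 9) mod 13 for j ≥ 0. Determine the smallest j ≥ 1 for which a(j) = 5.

2

Listing terms: a(0) = 11; a(1) = 6; a(2) = 5; a(3) = 10; a(4) = 11.
Since a(4) = a(0) = 11, the sequence is periodic with period 4.
The value 5 first appears (with j ≥ 1) at a(2).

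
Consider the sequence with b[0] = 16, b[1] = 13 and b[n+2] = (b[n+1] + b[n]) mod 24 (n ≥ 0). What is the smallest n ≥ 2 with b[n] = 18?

Computing terms: b[0] = 16,  b[1] = 13,  b[2] = 5,  b[3] = 18,  b[4] = 23,  b[5] = 17,  b[6] = 16,  b[7] = 9,  b[8] = 1,  b[9] = 10,  b[10] = 11,  b[11] = 21,  b[12] = 8,  b[13] = 5,  b[14] = 13,  b[15] = 18,  b[16] = 7,  b[17] = 1,  b[18] = 8,  b[19] = 9,  b[20] = 17,  b[21] = 2,  b[22] = 19,  b[23] = 21,  b[24] = 16,  b[25] = 13.
Since (b[24], b[25]) = (b[0], b[1]) = (16, 13) (two consecutive terms determine the rest), the sequence is periodic with period 24.
The value 18 first appears (with n ≥ 2) at b[3].

3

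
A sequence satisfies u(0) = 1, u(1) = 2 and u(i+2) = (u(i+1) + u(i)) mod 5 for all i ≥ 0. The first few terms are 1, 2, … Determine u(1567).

Listing terms: u(0) = 1, u(1) = 2, u(2) = 3, u(3) = 0, u(4) = 3, u(5) = 3, u(6) = 1, u(7) = 4, u(8) = 0, u(9) = 4, u(10) = 4, u(11) = 3, u(12) = 2, u(13) = 0, u(14) = 2, u(15) = 2, u(16) = 4, u(17) = 1, u(18) = 0, u(19) = 1, u(20) = 1, u(21) = 2.
The sequence repeats with period 20.
So u(1567) = u(0 + ((1567-0) mod 20)) = u(7) = 4.

4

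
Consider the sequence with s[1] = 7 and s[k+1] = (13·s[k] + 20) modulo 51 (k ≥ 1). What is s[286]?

43

We have s[1] = 7; s[2] = 9; s[3] = 35; s[4] = 16; s[5] = 24; s[6] = 26; s[7] = 1; s[8] = 33; s[9] = 41; s[10] = 43; s[11] = 18; s[12] = 50; s[13] = 7.
The sequence repeats with period 12.
So s[286] = s[1 + ((286-1) mod 12)] = s[10] = 43.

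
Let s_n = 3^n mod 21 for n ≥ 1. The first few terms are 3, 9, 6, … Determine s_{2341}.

s_1 = 3, s_2 = 9, s_3 = 6, s_4 = 18, s_5 = 12, s_6 = 15, s_7 = 3.
The sequence repeats with period 6.
So s_{2341} = s_{1 + ((2341-1) mod 6)} = s_1 = 3.

3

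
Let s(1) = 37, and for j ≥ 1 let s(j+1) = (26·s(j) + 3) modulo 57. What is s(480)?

s(1) = 37, s(2) = 53, s(3) = 13, s(4) = 56, s(5) = 34, s(6) = 32, s(7) = 37.
Since s(7) = s(1) = 37, the sequence is periodic with period 6.
(480 - 1) mod 6 = 5, so s(480) = s(6) = 32.

32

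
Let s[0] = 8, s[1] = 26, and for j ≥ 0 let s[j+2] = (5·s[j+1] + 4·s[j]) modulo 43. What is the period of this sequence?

Listing terms: s[0] = 8; s[1] = 26; s[2] = 33; s[3] = 11; s[4] = 15; s[5] = 33; s[6] = 10; s[7] = 10; s[8] = 4; s[9] = 17; s[10] = 15; s[11] = 14; s[12] = 1; s[13] = 18; s[14] = 8; s[15] = 26.
Since (s[14], s[15]) = (s[0], s[1]) = (8, 26) (two consecutive terms determine the rest), the sequence is periodic with period 14.

14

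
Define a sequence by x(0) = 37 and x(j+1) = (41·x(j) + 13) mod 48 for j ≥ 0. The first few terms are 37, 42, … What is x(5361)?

42

x(0) = 37, x(1) = 42, x(2) = 7, x(3) = 12, x(4) = 25, x(5) = 30, x(6) = 43, x(7) = 0, x(8) = 13, x(9) = 18, x(10) = 31, x(11) = 36, x(12) = 1, x(13) = 6, x(14) = 19, x(15) = 24, x(16) = 37.
The sequence repeats with period 16.
(5361 - 0) mod 16 = 1, so x(5361) = x(1) = 42.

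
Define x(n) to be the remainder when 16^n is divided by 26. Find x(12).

14

x(0) = 1,  x(1) = 16,  x(2) = 22,  x(3) = 14,  x(4) = 16.
Since x(4) = x(1) = 16, the sequence is eventually periodic: after a pre-period of length 1 it cycles with period 3.
For n ≥ 1, x(n) depends only on (n - 1) mod 3. (12 - 1) mod 3 = 2, so x(12) = x(3) = 14.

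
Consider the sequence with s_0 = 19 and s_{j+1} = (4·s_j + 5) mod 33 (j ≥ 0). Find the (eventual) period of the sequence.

15

s_0 = 19, s_1 = 15, s_2 = 32, s_3 = 1, s_4 = 9, s_5 = 8, s_6 = 4, s_7 = 21, s_8 = 23, s_9 = 31, s_{10} = 30, s_{11} = 26, s_{12} = 10, s_{13} = 12, s_{14} = 20, s_{15} = 19.
Since s_{15} = s_0 = 19, the sequence is periodic with period 15.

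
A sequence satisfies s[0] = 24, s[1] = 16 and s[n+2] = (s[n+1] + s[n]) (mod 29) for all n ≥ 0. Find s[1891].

16

Listing terms: s[0] = 24, s[1] = 16, s[2] = 11, s[3] = 27, s[4] = 9, s[5] = 7, s[6] = 16, s[7] = 23, s[8] = 10, s[9] = 4, s[10] = 14, s[11] = 18, s[12] = 3, s[13] = 21, s[14] = 24, s[15] = 16.
Since (s[14], s[15]) = (s[0], s[1]) = (24, 16) (two consecutive terms determine the rest), the sequence is periodic with period 14.
(1891 - 0) mod 14 = 1, so s[1891] = s[1] = 16.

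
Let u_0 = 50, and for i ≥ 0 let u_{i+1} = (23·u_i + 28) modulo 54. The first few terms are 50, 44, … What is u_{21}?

26

u_0 = 50; u_1 = 44; u_2 = 14; u_3 = 26; u_4 = 32; u_5 = 8; u_6 = 50.
The sequence repeats with period 6.
So u_{21} = u_{0 + ((21-0) mod 6)} = u_3 = 26.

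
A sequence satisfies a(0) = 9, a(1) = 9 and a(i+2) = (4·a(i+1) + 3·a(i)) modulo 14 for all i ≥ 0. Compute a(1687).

We have a(0) = 9,  a(1) = 9,  a(2) = 7,  a(3) = 13,  a(4) = 3,  a(5) = 9,  a(6) = 3,  a(7) = 11,  a(8) = 11,  a(9) = 7,  a(10) = 5,  a(11) = 13,  a(12) = 11,  a(13) = 13,  a(14) = 1,  a(15) = 1,  a(16) = 7,  a(17) = 3,  a(18) = 5,  a(19) = 1,  a(20) = 5,  a(21) = 9,  a(22) = 9.
Since (a(21), a(22)) = (a(0), a(1)) = (9, 9) (two consecutive terms determine the rest), the sequence is periodic with period 21.
So a(1687) = a(0 + ((1687-0) mod 21)) = a(7) = 11.

11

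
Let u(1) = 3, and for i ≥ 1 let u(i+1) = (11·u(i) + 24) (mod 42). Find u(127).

3

Listing terms: u(1) = 3; u(2) = 15; u(3) = 21; u(4) = 3.
The sequence repeats with period 3.
So u(127) = u(1 + ((127-1) mod 3)) = u(1) = 3.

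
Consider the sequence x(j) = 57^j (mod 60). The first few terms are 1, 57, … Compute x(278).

x(0) = 1; x(1) = 57; x(2) = 9; x(3) = 33; x(4) = 21; x(5) = 57.
Since x(5) = x(1) = 57, the sequence is eventually periodic: after a pre-period of length 1 it cycles with period 4.
For j ≥ 1, x(j) depends only on (j - 1) mod 4. (278 - 1) mod 4 = 1, so x(278) = x(2) = 9.

9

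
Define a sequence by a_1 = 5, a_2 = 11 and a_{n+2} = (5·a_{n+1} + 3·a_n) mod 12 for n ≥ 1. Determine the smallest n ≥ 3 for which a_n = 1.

We have a_1 = 5, a_2 = 11, a_3 = 10, a_4 = 11, a_5 = 1, a_6 = 2, a_7 = 1, a_8 = 11, a_9 = 10.
Since (a_8, a_9) = (a_2, a_3) = (11, 10) (two consecutive terms determine the rest), the sequence is eventually periodic: after a pre-period of length 1 it cycles with period 6.
The value 1 first appears (with n ≥ 3) at a_5.

5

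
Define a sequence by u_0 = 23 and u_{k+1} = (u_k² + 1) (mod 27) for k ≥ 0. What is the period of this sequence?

Listing terms: u_0 = 23; u_1 = 17; u_2 = 20; u_3 = 23.
Since u_3 = u_0 = 23, the sequence is periodic with period 3.

3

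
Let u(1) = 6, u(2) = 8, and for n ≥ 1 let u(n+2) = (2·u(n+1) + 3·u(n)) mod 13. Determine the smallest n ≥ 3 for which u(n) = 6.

Listing terms: u(1) = 6,  u(2) = 8,  u(3) = 8,  u(4) = 1,  u(5) = 0,  u(6) = 3,  u(7) = 6,  u(8) = 8.
Since (u(7), u(8)) = (u(1), u(2)) = (6, 8) (two consecutive terms determine the rest), the sequence is periodic with period 6.
The value 6 next appears (with n ≥ 3) at u(7).

7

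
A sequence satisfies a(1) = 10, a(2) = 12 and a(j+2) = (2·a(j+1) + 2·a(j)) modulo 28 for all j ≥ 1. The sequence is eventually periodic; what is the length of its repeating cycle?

Computing terms: a(1) = 10, a(2) = 12, a(3) = 16, a(4) = 0, a(5) = 4, a(6) = 8, a(7) = 24, a(8) = 8, a(9) = 8, a(10) = 4, a(11) = 24, a(12) = 0, a(13) = 20, a(14) = 12, a(15) = 8, a(16) = 12, a(17) = 12, a(18) = 20, a(19) = 8, a(20) = 0, a(21) = 16, a(22) = 4, a(23) = 12, a(24) = 4, a(25) = 4, a(26) = 16, a(27) = 12, a(28) = 0, a(29) = 24, a(30) = 20, a(31) = 4, a(32) = 20, a(33) = 20, a(34) = 24, a(35) = 4, a(36) = 0, a(37) = 8, a(38) = 16, a(39) = 20, a(40) = 16, a(41) = 16, a(42) = 8, a(43) = 20, a(44) = 0, a(45) = 12, a(46) = 24, a(47) = 16, a(48) = 24, a(49) = 24, a(50) = 12, a(51) = 16.
Since (a(50), a(51)) = (a(2), a(3)) = (12, 16) (two consecutive terms determine the rest), the sequence is eventually periodic: after a pre-period of length 1 it cycles with period 48.

48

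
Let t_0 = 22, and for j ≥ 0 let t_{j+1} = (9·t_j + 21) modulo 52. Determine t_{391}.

Computing terms: t_0 = 22, t_1 = 11, t_2 = 16, t_3 = 9, t_4 = 50, t_5 = 3, t_6 = 48, t_7 = 37, t_8 = 42, t_9 = 35, t_{10} = 24, t_{11} = 29, t_{12} = 22.
The sequence repeats with period 12.
So t_{391} = t_{0 + ((391-0) mod 12)} = t_7 = 37.

37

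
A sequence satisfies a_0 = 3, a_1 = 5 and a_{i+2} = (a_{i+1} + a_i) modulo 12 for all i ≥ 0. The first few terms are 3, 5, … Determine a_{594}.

11

a_0 = 3,  a_1 = 5,  a_2 = 8,  a_3 = 1,  a_4 = 9,  a_5 = 10,  a_6 = 7,  a_7 = 5,  a_8 = 0,  a_9 = 5,  a_{10} = 5,  a_{11} = 10,  a_{12} = 3,  a_{13} = 1,  a_{14} = 4,  a_{15} = 5,  a_{16} = 9,  a_{17} = 2,  a_{18} = 11,  a_{19} = 1,  a_{20} = 0,  a_{21} = 1,  a_{22} = 1,  a_{23} = 2,  a_{24} = 3,  a_{25} = 5.
Since (a_{24}, a_{25}) = (a_0, a_1) = (3, 5) (two consecutive terms determine the rest), the sequence is periodic with period 24.
(594 - 0) mod 24 = 18, so a_{594} = a_{18} = 11.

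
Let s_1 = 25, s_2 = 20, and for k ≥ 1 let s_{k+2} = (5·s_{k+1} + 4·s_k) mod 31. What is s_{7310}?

6

s_1 = 25,  s_2 = 20,  s_3 = 14,  s_4 = 26,  s_5 = 0,  s_6 = 11,  s_7 = 24,  s_8 = 9,  s_9 = 17,  s_{10} = 28,  s_{11} = 22,  s_{12} = 5,  s_{13} = 20,  s_{14} = 27,  s_{15} = 29,  s_{16} = 5,  s_{17} = 17,  s_{18} = 12,  s_{19} = 4,  s_{20} = 6,  s_{21} = 15,  s_{22} = 6,  s_{23} = 28,  s_{24} = 9,  s_{25} = 2,  s_{26} = 15,  s_{27} = 21,  s_{28} = 10,  s_{29} = 10,  s_{30} = 28,  s_{31} = 25,  s_{32} = 20.
The sequence repeats with period 30.
(7310 - 1) mod 30 = 19, so s_{7310} = s_{20} = 6.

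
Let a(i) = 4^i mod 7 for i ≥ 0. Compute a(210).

Listing terms: a(0) = 1; a(1) = 4; a(2) = 2; a(3) = 1.
Since a(3) = a(0) = 1, the sequence is periodic with period 3.
So a(210) = a(0 + ((210-0) mod 3)) = a(0) = 1.

1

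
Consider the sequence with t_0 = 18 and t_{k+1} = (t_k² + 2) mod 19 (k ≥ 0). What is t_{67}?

2

Listing terms: t_0 = 18, t_1 = 3, t_2 = 11, t_3 = 9, t_4 = 7, t_5 = 13, t_6 = 0, t_7 = 2, t_8 = 6, t_9 = 0.
Since t_9 = t_6 = 0, the sequence is eventually periodic: after a pre-period of length 6 it cycles with period 3.
For k ≥ 6, t_k depends only on (k - 6) mod 3. (67 - 6) mod 3 = 1, so t_{67} = t_7 = 2.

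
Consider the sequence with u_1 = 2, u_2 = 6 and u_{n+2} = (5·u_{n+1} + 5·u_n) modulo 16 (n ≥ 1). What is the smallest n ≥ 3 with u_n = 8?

Computing terms: u_1 = 2, u_2 = 6, u_3 = 8, u_4 = 6, u_5 = 6, u_6 = 12, u_7 = 10, u_8 = 14, u_9 = 8, u_{10} = 14, u_{11} = 14, u_{12} = 12, u_{13} = 2, u_{14} = 6.
The sequence repeats with period 12.
The value 8 first appears (with n ≥ 3) at u_3.

3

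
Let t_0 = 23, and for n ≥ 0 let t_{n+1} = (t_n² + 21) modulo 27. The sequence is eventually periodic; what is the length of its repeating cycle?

Computing terms: t_0 = 23; t_1 = 10; t_2 = 13; t_3 = 1; t_4 = 22; t_5 = 19; t_6 = 4; t_7 = 10.
Since t_7 = t_1 = 10, the sequence is eventually periodic: after a pre-period of length 1 it cycles with period 6.

6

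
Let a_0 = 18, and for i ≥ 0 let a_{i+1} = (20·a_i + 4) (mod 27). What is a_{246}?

9

a_0 = 18, a_1 = 13, a_2 = 21, a_3 = 19, a_4 = 6, a_5 = 16, a_6 = 0, a_7 = 4, a_8 = 3, a_9 = 10, a_{10} = 15, a_{11} = 7, a_{12} = 9, a_{13} = 22, a_{14} = 12, a_{15} = 1, a_{16} = 24, a_{17} = 25, a_{18} = 18.
The sequence repeats with period 18.
So a_{246} = a_{0 + ((246-0) mod 18)} = a_{12} = 9.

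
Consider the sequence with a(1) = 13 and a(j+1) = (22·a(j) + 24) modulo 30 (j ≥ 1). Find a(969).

a(1) = 13,  a(2) = 10,  a(3) = 4,  a(4) = 22,  a(5) = 28,  a(6) = 10.
Since a(6) = a(2) = 10, the sequence is eventually periodic: after a pre-period of length 1 it cycles with period 4.
For j ≥ 2, a(j) depends only on (j - 2) mod 4. (969 - 2) mod 4 = 3, so a(969) = a(5) = 28.

28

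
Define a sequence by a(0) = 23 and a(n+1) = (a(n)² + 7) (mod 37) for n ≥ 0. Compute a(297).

We have a(0) = 23,  a(1) = 18,  a(2) = 35,  a(3) = 11,  a(4) = 17,  a(5) = 0,  a(6) = 7,  a(7) = 19,  a(8) = 35.
Since a(8) = a(2) = 35, the sequence is eventually periodic: after a pre-period of length 2 it cycles with period 6.
For n ≥ 2, a(n) depends only on (n - 2) mod 6. (297 - 2) mod 6 = 1, so a(297) = a(3) = 11.

11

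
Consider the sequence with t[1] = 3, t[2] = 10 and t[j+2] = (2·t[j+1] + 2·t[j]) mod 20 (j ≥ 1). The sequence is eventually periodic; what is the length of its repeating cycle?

24

We have t[1] = 3; t[2] = 10; t[3] = 6; t[4] = 12; t[5] = 16; t[6] = 16; t[7] = 4; t[8] = 0; t[9] = 8; t[10] = 16; t[11] = 8; t[12] = 8; t[13] = 12; t[14] = 0; t[15] = 4; t[16] = 8; t[17] = 4; t[18] = 4; t[19] = 16; t[20] = 0; t[21] = 12; t[22] = 4; t[23] = 12; t[24] = 12; t[25] = 8; t[26] = 0; t[27] = 16; t[28] = 12; t[29] = 16.
Since (t[28], t[29]) = (t[4], t[5]) = (12, 16) (two consecutive terms determine the rest), the sequence is eventually periodic: after a pre-period of length 3 it cycles with period 24.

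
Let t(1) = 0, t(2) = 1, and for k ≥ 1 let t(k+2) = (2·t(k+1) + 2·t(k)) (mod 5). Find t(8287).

0

Computing terms: t(1) = 0; t(2) = 1; t(3) = 2; t(4) = 1; t(5) = 1; t(6) = 4; t(7) = 0; t(8) = 3; t(9) = 1; t(10) = 3; t(11) = 3; t(12) = 2; t(13) = 0; t(14) = 4; t(15) = 3; t(16) = 4; t(17) = 4; t(18) = 1; t(19) = 0; t(20) = 2; t(21) = 4; t(22) = 2; t(23) = 2; t(24) = 3; t(25) = 0; t(26) = 1.
Since (t(25), t(26)) = (t(1), t(2)) = (0, 1) (two consecutive terms determine the rest), the sequence is periodic with period 24.
(8287 - 1) mod 24 = 6, so t(8287) = t(7) = 0.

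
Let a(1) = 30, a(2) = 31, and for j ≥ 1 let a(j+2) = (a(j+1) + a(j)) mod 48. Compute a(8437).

Listing terms: a(1) = 30,  a(2) = 31,  a(3) = 13,  a(4) = 44,  a(5) = 9,  a(6) = 5,  a(7) = 14,  a(8) = 19,  a(9) = 33,  a(10) = 4,  a(11) = 37,  a(12) = 41,  a(13) = 30,  a(14) = 23,  a(15) = 5,  a(16) = 28,  a(17) = 33,  a(18) = 13,  a(19) = 46,  a(20) = 11,  a(21) = 9,  a(22) = 20,  a(23) = 29,  a(24) = 1,  a(25) = 30,  a(26) = 31.
The sequence repeats with period 24.
So a(8437) = a(1 + ((8437-1) mod 24)) = a(13) = 30.

30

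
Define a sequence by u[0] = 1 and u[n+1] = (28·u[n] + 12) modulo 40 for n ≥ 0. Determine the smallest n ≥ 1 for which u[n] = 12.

Listing terms: u[0] = 1; u[1] = 0; u[2] = 12; u[3] = 28; u[4] = 36; u[5] = 20; u[6] = 12.
Since u[6] = u[2] = 12, the sequence is eventually periodic: after a pre-period of length 2 it cycles with period 4.
The value 12 first appears (with n ≥ 1) at u[2].

2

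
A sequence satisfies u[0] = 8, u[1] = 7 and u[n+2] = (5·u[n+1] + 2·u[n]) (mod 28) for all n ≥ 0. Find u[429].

9

We have u[0] = 8; u[1] = 7; u[2] = 23; u[3] = 17; u[4] = 19; u[5] = 17; u[6] = 11; u[7] = 5; u[8] = 19; u[9] = 21; u[10] = 3; u[11] = 1; u[12] = 11; u[13] = 1; u[14] = 27; u[15] = 25; u[16] = 11; u[17] = 21; u[18] = 15; u[19] = 5; u[20] = 27; u[21] = 5; u[22] = 23; u[23] = 13; u[24] = 27; u[25] = 21; u[26] = 19; u[27] = 25; u[28] = 23; u[29] = 25; u[30] = 3; u[31] = 9; u[32] = 23; u[33] = 21; u[34] = 11; u[35] = 13; u[36] = 3; u[37] = 13; u[38] = 15; u[39] = 17; u[40] = 3; u[41] = 21; u[42] = 27; u[43] = 9; u[44] = 15; u[45] = 9; u[46] = 19; u[47] = 1; u[48] = 15; u[49] = 21; u[50] = 23; u[51] = 17.
Since (u[50], u[51]) = (u[2], u[3]) = (23, 17) (two consecutive terms determine the rest), the sequence is eventually periodic: after a pre-period of length 2 it cycles with period 48.
For n ≥ 2, u[n] depends only on (n - 2) mod 48. (429 - 2) mod 48 = 43, so u[429] = u[45] = 9.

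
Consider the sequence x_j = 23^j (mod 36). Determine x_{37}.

x_0 = 1,  x_1 = 23,  x_2 = 25,  x_3 = 35,  x_4 = 13,  x_5 = 11,  x_6 = 1.
Since x_6 = x_0 = 1, the sequence is periodic with period 6.
(37 - 0) mod 6 = 1, so x_{37} = x_1 = 23.

23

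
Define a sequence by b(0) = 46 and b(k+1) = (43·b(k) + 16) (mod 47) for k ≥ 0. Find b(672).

Listing terms: b(0) = 46; b(1) = 20; b(2) = 30; b(3) = 37; b(4) = 9; b(5) = 27; b(6) = 2; b(7) = 8; b(8) = 31; b(9) = 33; b(10) = 25; b(11) = 10; b(12) = 23; b(13) = 18; b(14) = 38; b(15) = 5; b(16) = 43; b(17) = 32; b(18) = 29; b(19) = 41; b(20) = 40; b(21) = 44; b(22) = 28; b(23) = 45; b(24) = 24; b(25) = 14; b(26) = 7; b(27) = 35; b(28) = 17; b(29) = 42; b(30) = 36; b(31) = 13; b(32) = 11; b(33) = 19; b(34) = 34; b(35) = 21; b(36) = 26; b(37) = 6; b(38) = 39; b(39) = 1; b(40) = 12; b(41) = 15; b(42) = 3; b(43) = 4; b(44) = 0; b(45) = 16; b(46) = 46.
The sequence repeats with period 46.
(672 - 0) mod 46 = 28, so b(672) = b(28) = 17.

17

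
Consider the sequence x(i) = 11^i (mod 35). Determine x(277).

11

We have x(1) = 11,  x(2) = 16,  x(3) = 1,  x(4) = 11.
The sequence repeats with period 3.
So x(277) = x(1 + ((277-1) mod 3)) = x(1) = 11.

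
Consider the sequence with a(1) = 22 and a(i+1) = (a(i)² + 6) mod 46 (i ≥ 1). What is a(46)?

24

a(1) = 22; a(2) = 30; a(3) = 32; a(4) = 18; a(5) = 8; a(6) = 24; a(7) = 30.
Since a(7) = a(2) = 30, the sequence is eventually periodic: after a pre-period of length 1 it cycles with period 5.
For i ≥ 2, a(i) depends only on (i - 2) mod 5. (46 - 2) mod 5 = 4, so a(46) = a(6) = 24.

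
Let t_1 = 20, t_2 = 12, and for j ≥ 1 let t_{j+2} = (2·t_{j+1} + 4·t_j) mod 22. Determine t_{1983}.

16

t_1 = 20,  t_2 = 12,  t_3 = 16,  t_4 = 14,  t_5 = 4,  t_6 = 20,  t_7 = 12.
Since (t_6, t_7) = (t_1, t_2) = (20, 12) (two consecutive terms determine the rest), the sequence is periodic with period 5.
(1983 - 1) mod 5 = 2, so t_{1983} = t_3 = 16.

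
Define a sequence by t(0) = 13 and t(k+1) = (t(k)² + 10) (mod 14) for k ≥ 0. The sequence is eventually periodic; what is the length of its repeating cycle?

3

Computing terms: t(0) = 13,  t(1) = 11,  t(2) = 5,  t(3) = 7,  t(4) = 3,  t(5) = 5.
Since t(5) = t(2) = 5, the sequence is eventually periodic: after a pre-period of length 2 it cycles with period 3.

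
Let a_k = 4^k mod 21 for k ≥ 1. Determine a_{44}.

We have a_1 = 4, a_2 = 16, a_3 = 1, a_4 = 4.
Since a_4 = a_1 = 4, the sequence is periodic with period 3.
(44 - 1) mod 3 = 1, so a_{44} = a_2 = 16.

16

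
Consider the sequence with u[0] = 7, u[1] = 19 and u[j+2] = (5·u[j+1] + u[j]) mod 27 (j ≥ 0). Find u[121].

19

We have u[0] = 7, u[1] = 19, u[2] = 21, u[3] = 16, u[4] = 20, u[5] = 8, u[6] = 6, u[7] = 11, u[8] = 7, u[9] = 19.
The sequence repeats with period 8.
(121 - 0) mod 8 = 1, so u[121] = u[1] = 19.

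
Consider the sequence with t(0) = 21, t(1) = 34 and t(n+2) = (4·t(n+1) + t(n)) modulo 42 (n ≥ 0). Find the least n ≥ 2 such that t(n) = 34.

15

We have t(0) = 21, t(1) = 34, t(2) = 31, t(3) = 32, t(4) = 33, t(5) = 38, t(6) = 17, t(7) = 22, t(8) = 21, t(9) = 22, t(10) = 25, t(11) = 38, t(12) = 9, t(13) = 32, t(14) = 11, t(15) = 34, t(16) = 21, t(17) = 34.
The sequence repeats with period 16.
The value 34 first appears (with n ≥ 2) at t(15).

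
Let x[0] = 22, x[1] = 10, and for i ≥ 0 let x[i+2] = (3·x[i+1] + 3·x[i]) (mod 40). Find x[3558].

We have x[0] = 22, x[1] = 10, x[2] = 16, x[3] = 38, x[4] = 2, x[5] = 0, x[6] = 6, x[7] = 18, x[8] = 32, x[9] = 30, x[10] = 26, x[11] = 8, x[12] = 22, x[13] = 10.
The sequence repeats with period 12.
(3558 - 0) mod 12 = 6, so x[3558] = x[6] = 6.

6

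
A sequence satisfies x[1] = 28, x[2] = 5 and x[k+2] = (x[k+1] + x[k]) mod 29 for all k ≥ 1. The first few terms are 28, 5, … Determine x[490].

6

Listing terms: x[1] = 28, x[2] = 5, x[3] = 4, x[4] = 9, x[5] = 13, x[6] = 22, x[7] = 6, x[8] = 28, x[9] = 5.
Since (x[8], x[9]) = (x[1], x[2]) = (28, 5) (two consecutive terms determine the rest), the sequence is periodic with period 7.
So x[490] = x[1 + ((490-1) mod 7)] = x[7] = 6.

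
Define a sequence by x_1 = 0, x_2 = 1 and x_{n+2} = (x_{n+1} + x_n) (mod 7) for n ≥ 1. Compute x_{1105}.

x_1 = 0; x_2 = 1; x_3 = 1; x_4 = 2; x_5 = 3; x_6 = 5; x_7 = 1; x_8 = 6; x_9 = 0; x_{10} = 6; x_{11} = 6; x_{12} = 5; x_{13} = 4; x_{14} = 2; x_{15} = 6; x_{16} = 1; x_{17} = 0; x_{18} = 1.
The sequence repeats with period 16.
(1105 - 1) mod 16 = 0, so x_{1105} = x_1 = 0.

0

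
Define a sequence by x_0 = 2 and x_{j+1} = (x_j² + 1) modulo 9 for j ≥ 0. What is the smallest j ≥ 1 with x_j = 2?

Computing terms: x_0 = 2, x_1 = 5, x_2 = 8, x_3 = 2.
Since x_3 = x_0 = 2, the sequence is periodic with period 3.
The value 2 next appears (with j ≥ 1) at x_3.

3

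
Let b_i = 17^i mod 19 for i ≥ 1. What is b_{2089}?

b_1 = 17,  b_2 = 4,  b_3 = 11,  b_4 = 16,  b_5 = 6,  b_6 = 7,  b_7 = 5,  b_8 = 9,  b_9 = 1,  b_{10} = 17.
The sequence repeats with period 9.
So b_{2089} = b_{1 + ((2089-1) mod 9)} = b_1 = 17.

17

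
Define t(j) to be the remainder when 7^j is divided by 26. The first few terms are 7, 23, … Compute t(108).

We have t(1) = 7; t(2) = 23; t(3) = 5; t(4) = 9; t(5) = 11; t(6) = 25; t(7) = 19; t(8) = 3; t(9) = 21; t(10) = 17; t(11) = 15; t(12) = 1; t(13) = 7.
Since t(13) = t(1) = 7, the sequence is periodic with period 12.
So t(108) = t(1 + ((108-1) mod 12)) = t(12) = 1.

1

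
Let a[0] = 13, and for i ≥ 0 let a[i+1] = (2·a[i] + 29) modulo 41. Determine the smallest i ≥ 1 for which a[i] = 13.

Computing terms: a[0] = 13; a[1] = 14; a[2] = 16; a[3] = 20; a[4] = 28; a[5] = 3; a[6] = 35; a[7] = 17; a[8] = 22; a[9] = 32; a[10] = 11; a[11] = 10; a[12] = 8; a[13] = 4; a[14] = 37; a[15] = 21; a[16] = 30; a[17] = 7; a[18] = 2; a[19] = 33; a[20] = 13.
Since a[20] = a[0] = 13, the sequence is periodic with period 20.
The value 13 next appears (with i ≥ 1) at a[20].

20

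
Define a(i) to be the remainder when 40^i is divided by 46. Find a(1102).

We have a(1) = 40; a(2) = 36; a(3) = 14; a(4) = 8; a(5) = 44; a(6) = 12; a(7) = 20; a(8) = 18; a(9) = 30; a(10) = 4; a(11) = 22; a(12) = 6; a(13) = 10; a(14) = 32; a(15) = 38; a(16) = 2; a(17) = 34; a(18) = 26; a(19) = 28; a(20) = 16; a(21) = 42; a(22) = 24; a(23) = 40.
Since a(23) = a(1) = 40, the sequence is periodic with period 22.
So a(1102) = a(1 + ((1102-1) mod 22)) = a(2) = 36.

36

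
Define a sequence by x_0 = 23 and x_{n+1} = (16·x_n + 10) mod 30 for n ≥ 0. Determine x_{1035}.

8

We have x_0 = 23,  x_1 = 18,  x_2 = 28,  x_3 = 8,  x_4 = 18.
Since x_4 = x_1 = 18, the sequence is eventually periodic: after a pre-period of length 1 it cycles with period 3.
For n ≥ 1, x_n depends only on (n - 1) mod 3. (1035 - 1) mod 3 = 2, so x_{1035} = x_3 = 8.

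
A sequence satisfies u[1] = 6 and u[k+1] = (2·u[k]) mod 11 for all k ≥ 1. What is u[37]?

10

Computing terms: u[1] = 6,  u[2] = 1,  u[3] = 2,  u[4] = 4,  u[5] = 8,  u[6] = 5,  u[7] = 10,  u[8] = 9,  u[9] = 7,  u[10] = 3,  u[11] = 6.
The sequence repeats with period 10.
So u[37] = u[1 + ((37-1) mod 10)] = u[7] = 10.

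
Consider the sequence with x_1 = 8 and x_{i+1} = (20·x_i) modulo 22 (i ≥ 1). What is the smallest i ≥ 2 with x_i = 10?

Listing terms: x_1 = 8,  x_2 = 6,  x_3 = 10,  x_4 = 2,  x_5 = 18,  x_6 = 8.
The sequence repeats with period 5.
The value 10 first appears (with i ≥ 2) at x_3.

3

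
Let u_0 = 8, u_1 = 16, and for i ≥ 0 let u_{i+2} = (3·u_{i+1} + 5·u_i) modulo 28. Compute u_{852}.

Computing terms: u_0 = 8; u_1 = 16; u_2 = 4; u_3 = 8; u_4 = 16.
The sequence repeats with period 3.
(852 - 0) mod 3 = 0, so u_{852} = u_0 = 8.

8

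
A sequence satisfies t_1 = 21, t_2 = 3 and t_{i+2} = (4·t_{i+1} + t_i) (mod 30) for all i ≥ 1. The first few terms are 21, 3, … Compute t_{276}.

3

t_1 = 21, t_2 = 3, t_3 = 3, t_4 = 15, t_5 = 3, t_6 = 27, t_7 = 21, t_8 = 21, t_9 = 15, t_{10} = 21, t_{11} = 9, t_{12} = 27, t_{13} = 27, t_{14} = 15, t_{15} = 27, t_{16} = 3, t_{17} = 9, t_{18} = 9, t_{19} = 15, t_{20} = 9, t_{21} = 21, t_{22} = 3.
The sequence repeats with period 20.
So t_{276} = t_{1 + ((276-1) mod 20)} = t_{16} = 3.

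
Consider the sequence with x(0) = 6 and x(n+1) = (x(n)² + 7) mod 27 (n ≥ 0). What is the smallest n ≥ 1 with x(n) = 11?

4

We have x(0) = 6,  x(1) = 16,  x(2) = 20,  x(3) = 2,  x(4) = 11,  x(5) = 20.
Since x(5) = x(2) = 20, the sequence is eventually periodic: after a pre-period of length 2 it cycles with period 3.
The value 11 first appears (with n ≥ 1) at x(4).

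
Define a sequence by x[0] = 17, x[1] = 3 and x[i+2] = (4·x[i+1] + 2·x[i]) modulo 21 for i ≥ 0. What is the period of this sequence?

48

x[0] = 17; x[1] = 3; x[2] = 4; x[3] = 1; x[4] = 12; x[5] = 8; x[6] = 14; x[7] = 9; x[8] = 1; x[9] = 1; x[10] = 6; x[11] = 5; x[12] = 11; x[13] = 12; x[14] = 7; x[15] = 10; x[16] = 12; x[17] = 5; x[18] = 2; x[19] = 18; x[20] = 13; x[21] = 4; x[22] = 0; x[23] = 8; x[24] = 11; x[25] = 18; x[26] = 10; x[27] = 13; x[28] = 9; x[29] = 20; x[30] = 14; x[31] = 12; x[32] = 13; x[33] = 13; x[34] = 15; x[35] = 2; x[36] = 17; x[37] = 9; x[38] = 7; x[39] = 4; x[40] = 9; x[41] = 2; x[42] = 5; x[43] = 3; x[44] = 1; x[45] = 10; x[46] = 0; x[47] = 20; x[48] = 17; x[49] = 3.
Since (x[48], x[49]) = (x[0], x[1]) = (17, 3) (two consecutive terms determine the rest), the sequence is periodic with period 48.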